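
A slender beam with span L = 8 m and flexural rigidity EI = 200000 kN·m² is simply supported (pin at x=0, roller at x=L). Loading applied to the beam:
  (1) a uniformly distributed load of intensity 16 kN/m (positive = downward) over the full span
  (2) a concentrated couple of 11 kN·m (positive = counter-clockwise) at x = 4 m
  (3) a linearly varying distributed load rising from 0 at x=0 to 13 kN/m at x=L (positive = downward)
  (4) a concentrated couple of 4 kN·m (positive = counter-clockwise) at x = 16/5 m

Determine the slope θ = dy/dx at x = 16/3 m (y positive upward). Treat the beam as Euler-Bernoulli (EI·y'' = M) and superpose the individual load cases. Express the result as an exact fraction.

θ(16/3) = 1378337/1215000000 rad

Load 1 — uniform load w=16 kN/m over full span:
  θ_1 = -w(L³-6Lx²+4x³)/(24EI) = -16·(8³-6·8·(16/3)²+4·(16/3)³)/(24·200000) = 208/253125 rad
Load 2 — applied couple M₀=11 kN·m at a=4 m (b=L-a=4):
  θ_2 = (M₀x²/(2L)-M₀(x-a)+C₁)/EI  [x>a] with C₁=M₀(3b²-L²)/(6L)=-11/3 = (11·(16/3)²/(2·8)-11·((16/3)-4)+(-11/3))/200000 = 11/1800000 rad
Load 3 — triangular load w₀=13 kN/m (0→w₀ over full span):
  θ_3 = -w₀(7L⁴-30L²x²+15x⁴)/(360LEI) = -13·(7·8⁴-30·8²·(16/3)²+15·(16/3)⁴)/(360·8·200000) = 1183/3796875 rad
Load 4 — applied couple M₀=4 kN·m at a=16/5 m (b=L-a=24/5):
  θ_4 = (M₀x²/(2L)-M₀(x-a)+C₁)/EI  [x>a] with C₁=M₀(3b²-L²)/(6L)=32/75 = (4·(16/3)²/(2·8)-4·((16/3)-(16/5))+(32/75))/200000 = -7/1406250 rad
Superposition: θ = Σ θ_i = 1378337/1215000000 rad ≈ 0.001134 rad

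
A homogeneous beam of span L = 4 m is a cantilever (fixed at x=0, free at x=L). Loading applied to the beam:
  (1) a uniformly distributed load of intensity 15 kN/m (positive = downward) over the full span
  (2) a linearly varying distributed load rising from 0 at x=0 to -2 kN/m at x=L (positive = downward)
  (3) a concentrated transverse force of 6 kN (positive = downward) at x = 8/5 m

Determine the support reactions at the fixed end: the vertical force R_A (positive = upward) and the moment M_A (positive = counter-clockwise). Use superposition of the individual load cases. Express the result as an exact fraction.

Load 1 — uniform load w=15 kN/m over full span:
  R_A = wL = 15·4 = 60 kN
  M_A = wL²/2 = 15·4²/2 = 120 kN·m
Load 2 — triangular load w₀=-2 kN/m (0→w₀ over full span):
  R_A = w₀L/2 = (-2)·4/2 = -4 kN
  M_A = w₀L²/3 = (-2)·4²/3 = -32/3 kN·m
Load 3 — point force P=6 kN at a=8/5 m (b=L-a=12/5):
  R_A = P = 6 kN
  M_A = Pa = 6·(8/5) = 48/5 kN·m
Superposition: R_A = 62 kN, M_A = 1784/15 kN·m

R_A = 62 kN, M_A = 1784/15 kN·m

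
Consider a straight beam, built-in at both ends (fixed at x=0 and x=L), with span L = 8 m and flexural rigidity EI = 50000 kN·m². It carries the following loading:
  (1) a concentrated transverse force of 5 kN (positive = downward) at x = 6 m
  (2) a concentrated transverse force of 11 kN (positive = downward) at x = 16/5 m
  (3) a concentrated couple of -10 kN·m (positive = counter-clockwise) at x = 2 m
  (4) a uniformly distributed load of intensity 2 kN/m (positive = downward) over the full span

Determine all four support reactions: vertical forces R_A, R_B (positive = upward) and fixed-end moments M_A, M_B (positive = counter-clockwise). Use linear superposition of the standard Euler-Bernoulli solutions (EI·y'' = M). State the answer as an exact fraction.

Load 1 — point force P=5 kN at a=6 m (b=L-a=2):
  R_A = Pb²(3a+b)/L³ = 5·2²·(3·6+2)/8³ = 25/32 kN
  M_A = Pab²/L² = 5·6·2²/8² = 15/8 kN·m
  R_B = Pa²(a+3b)/L³ = 5·6²·(6+3·2)/8³ = 135/32 kN
  M_B = -Pa²b/L² = -5·6²·2/8² = -45/8 kN·m
Load 2 — point force P=11 kN at a=16/5 m (b=L-a=24/5):
  R_A = Pb²(3a+b)/L³ = 11·(24/5)²·(3·(16/5)+(24/5))/8³ = 891/125 kN
  M_A = Pab²/L² = 11·(16/5)·(24/5)²/8² = 1584/125 kN·m
  R_B = Pa²(a+3b)/L³ = 11·(16/5)²·((16/5)+3·(24/5))/8³ = 484/125 kN
  M_B = -Pa²b/L² = -11·(16/5)²·(24/5)/8² = -1056/125 kN·m
Load 3 — applied couple M₀=-10 kN·m at a=2 m (b=L-a=6):
  R_A = 6M₀ab/L³ = 6·(-10)·2·6/8³ = -45/32 kN
  M_A = M₀b(2a-b)/L² = (-10)·6·(2·2-6)/8² = 15/8 kN·m
  R_B = -6M₀ab/L³ = -6·(-10)·2·6/8³ = 45/32 kN
  M_B = M₀a(2b-a)/L² = (-10)·2·(2·6-2)/8² = -25/8 kN·m
Load 4 — uniform load w=2 kN/m over full span:
  R_A = wL/2 = 2·8/2 = 8 kN
  M_A = wL²/12 = 2·8²/12 = 32/3 kN·m
  R_B = wL/2 = 2·8/2 = 8 kN
  M_B = -wL²/12 = -2·8²/12 = -32/3 kN·m
Superposition: R_A = 14503/1000 kN, M_A = 40633/1500 kN·m, R_B = 17497/1000 kN, M_B = -41797/1500 kN·m

R_A = 14503/1000 kN, M_A = 40633/1500 kN·m, R_B = 17497/1000 kN, M_B = -41797/1500 kN·m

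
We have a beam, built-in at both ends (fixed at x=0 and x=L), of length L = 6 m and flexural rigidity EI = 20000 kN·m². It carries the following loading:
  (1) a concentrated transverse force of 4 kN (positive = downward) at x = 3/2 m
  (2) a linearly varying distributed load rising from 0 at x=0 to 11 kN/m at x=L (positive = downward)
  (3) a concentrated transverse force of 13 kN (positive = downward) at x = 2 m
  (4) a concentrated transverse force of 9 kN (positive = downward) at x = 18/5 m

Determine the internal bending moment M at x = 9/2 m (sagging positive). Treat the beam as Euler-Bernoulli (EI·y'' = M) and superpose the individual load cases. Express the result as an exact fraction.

M(9/2) = 128467/36000 kN·m

Load 1 — point force P=4 kN at a=3/2 m (b=L-a=9/2):
  M_1 = Pa²(a+3b)(L-x)/L³ - Pa²b/L²  [x>a] = 4·(3/2)²·((3/2)+3·(9/2))·(6-(9/2))/6³ - 4·(3/2)²·(9/2)/6² = -3/16 kN·m
Load 2 — triangular load w₀=11 kN/m (0→w₀ over full span):
  M_2 = 3w₀Lx/20 - w₀L²/30 - w₀x³/(6L) = 3·11·6·(9/2)/20 - 11·6²/30 - 11·(9/2)³/(6·6) = 561/160 kN·m
Load 3 — point force P=13 kN at a=2 m (b=L-a=4):
  M_3 = Pa²(a+3b)(L-x)/L³ - Pa²b/L²  [x>a] = 13·2²·(2+3·4)·(6-(9/2))/6³ - 13·2²·4/6² = -13/18 kN·m
Load 4 — point force P=9 kN at a=18/5 m (b=L-a=12/5):
  M_4 = Pa²(a+3b)(L-x)/L³ - Pa²b/L²  [x>a] = 9·(18/5)²·((18/5)+3·(12/5))·(6-(9/2))/6³ - 9·(18/5)²·(12/5)/6² = 243/250 kN·m
Superposition: M = Σ M_i = 128467/36000 kN·m ≈ 3.568528 kN·m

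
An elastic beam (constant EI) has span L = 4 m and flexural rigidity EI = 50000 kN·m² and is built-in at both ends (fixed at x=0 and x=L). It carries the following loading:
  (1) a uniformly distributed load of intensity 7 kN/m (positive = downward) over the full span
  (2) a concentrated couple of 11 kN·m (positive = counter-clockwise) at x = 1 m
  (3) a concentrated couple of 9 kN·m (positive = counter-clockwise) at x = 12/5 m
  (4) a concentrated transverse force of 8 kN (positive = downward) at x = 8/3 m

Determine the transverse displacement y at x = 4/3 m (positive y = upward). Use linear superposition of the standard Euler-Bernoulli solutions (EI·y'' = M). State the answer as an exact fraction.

y(4/3) = -104167/1366875000 m

Load 1 — uniform load w=7 kN/m over full span:
  y_1 = -wx²(L-x)²/(24EI) = -7·(4/3)²·(4-(4/3))²/(24·50000) = -56/759375 m
Load 2 — applied couple M₀=11 kN·m at a=1 m (b=L-a=3):
  y_2 = (R_Ax³/6 - M_Ax²/2 - M₀(x-a)²/2)/EI  [x>a] with R_A=99/32, M_A=-33/16 = ((99/32)·(4/3)³/6 - (-33/16)·(4/3)²/2 - 11·((4/3)-1)²/2)/50000 = 11/225000 m
Load 3 — applied couple M₀=9 kN·m at a=12/5 m (b=L-a=8/5):
  y_3 = (R_Ax³/6 - M_Ax²/2)/EI  [x≤a] with R_A=81/25, M_A=72/25 = ((81/25)·(4/3)³/6 - (72/25)·(4/3)²/2)/50000 = -2/78125 m
Load 4 — point force P=8 kN at a=8/3 m (b=L-a=4/3):
  y_4 = -Pb²x²(3aL-(3a+b)x)/(6L³EI)  [x≤a] = -8·(4/3)²·(4/3)²·(3·(8/3)·4-(3·(8/3)+(4/3))·(4/3))/(6·4³·50000) = -176/6834375 m
Superposition: y = Σ y_i = -104167/1366875000 m ≈ -0.000076 m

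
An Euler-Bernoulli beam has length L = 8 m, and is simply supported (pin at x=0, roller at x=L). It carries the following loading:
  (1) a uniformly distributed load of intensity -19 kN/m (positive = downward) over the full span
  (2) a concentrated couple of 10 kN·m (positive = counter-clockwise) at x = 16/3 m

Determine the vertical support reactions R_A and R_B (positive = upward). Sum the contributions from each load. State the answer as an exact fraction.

Load 1 — uniform load w=-19 kN/m over full span:
  R_A = wL/2 = (-19)·8/2 = -76 kN
  R_B = wL/2 = (-19)·8/2 = -76 kN
Load 2 — applied couple M₀=10 kN·m at a=16/3 m (b=L-a=8/3):
  R_A = M₀/L = 10/8 = 5/4 kN
  R_B = -M₀/L = -10/8 = -5/4 kN
Superposition: R_A = -299/4 kN, R_B = -309/4 kN

R_A = -299/4 kN, R_B = -309/4 kN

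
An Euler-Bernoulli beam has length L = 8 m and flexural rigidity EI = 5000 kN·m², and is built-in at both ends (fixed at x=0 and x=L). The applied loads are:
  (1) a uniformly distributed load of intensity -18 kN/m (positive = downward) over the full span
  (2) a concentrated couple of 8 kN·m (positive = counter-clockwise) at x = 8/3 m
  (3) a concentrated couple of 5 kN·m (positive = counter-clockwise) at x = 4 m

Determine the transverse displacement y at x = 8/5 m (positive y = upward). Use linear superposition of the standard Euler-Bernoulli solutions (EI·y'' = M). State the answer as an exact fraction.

Load 1 — uniform load w=-18 kN/m over full span:
  y_1 = -wx²(L-x)²/(24EI) = -(-18)·(8/5)²·(8-(8/5))²/(24·5000) = 6144/390625 m
Load 2 — applied couple M₀=8 kN·m at a=8/3 m (b=L-a=16/3):
  y_2 = (R_Ax³/6 - M_Ax²/2)/EI  [x≤a] with R_A=4/3, M_A=0 = ((4/3)·(8/5)³/6 - 0·(8/5)²/2)/5000 = 128/703125 m
Load 3 — applied couple M₀=5 kN·m at a=4 m (b=L-a=4):
  y_3 = (R_Ax³/6 - M_Ax²/2)/EI  [x≤a] with R_A=15/16, M_A=5/4 = ((15/16)·(8/5)³/6 - (5/4)·(8/5)²/2)/5000 = -3/15625 m
Superposition: y = Σ y_i = 55261/3515625 m ≈ 0.015719 m

y(8/5) = 55261/3515625 m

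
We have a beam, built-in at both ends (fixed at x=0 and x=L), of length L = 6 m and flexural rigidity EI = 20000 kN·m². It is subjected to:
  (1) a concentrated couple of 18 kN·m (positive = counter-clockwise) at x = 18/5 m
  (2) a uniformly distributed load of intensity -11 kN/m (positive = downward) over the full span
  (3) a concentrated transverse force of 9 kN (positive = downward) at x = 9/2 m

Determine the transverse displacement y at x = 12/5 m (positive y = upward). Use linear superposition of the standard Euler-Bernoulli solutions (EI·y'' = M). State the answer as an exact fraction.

y(12/5) = 294111/250000000 m

Load 1 — applied couple M₀=18 kN·m at a=18/5 m (b=L-a=12/5):
  y_1 = (R_Ax³/6 - M_Ax²/2)/EI  [x≤a] with R_A=108/25, M_A=144/25 = ((108/25)·(12/5)³/6 - (144/25)·(12/5)²/2)/20000 = -648/1953125 m
Load 2 — uniform load w=-11 kN/m over full span:
  y_2 = -wx²(L-x)²/(24EI) = -(-11)·(12/5)²·(6-(12/5))²/(24·20000) = 2673/1562500 m
Load 3 — point force P=9 kN at a=9/2 m (b=L-a=3/2):
  y_3 = -Pb²x²(3aL-(3a+b)x)/(6L³EI)  [x≤a] = -9·(3/2)²·(12/5)²·(3·(9/2)·6-(3·(9/2)+(3/2))·(12/5))/(6·6³·20000) = -81/400000 m
Superposition: y = Σ y_i = 294111/250000000 m ≈ 0.001176 m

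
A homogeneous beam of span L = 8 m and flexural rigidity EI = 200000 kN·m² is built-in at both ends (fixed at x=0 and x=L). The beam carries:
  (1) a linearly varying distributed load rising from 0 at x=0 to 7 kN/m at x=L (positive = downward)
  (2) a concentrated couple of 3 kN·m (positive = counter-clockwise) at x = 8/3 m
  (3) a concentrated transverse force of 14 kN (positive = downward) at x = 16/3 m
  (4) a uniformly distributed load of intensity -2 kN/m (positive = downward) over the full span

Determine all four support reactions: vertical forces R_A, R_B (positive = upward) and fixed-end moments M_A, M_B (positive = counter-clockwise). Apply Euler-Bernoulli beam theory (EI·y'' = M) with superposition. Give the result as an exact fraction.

R_A = 1223/270 kN, M_A = 1696/135 kN·m, R_B = 5797/270 kN, M_B = -3689/135 kN·m

Load 1 — triangular load w₀=7 kN/m (0→w₀ over full span):
  R_A = 3w₀L/20 = 3·7·8/20 = 42/5 kN
  M_A = w₀L²/30 = 7·8²/30 = 224/15 kN·m
  R_B = 7w₀L/20 = 7·7·8/20 = 98/5 kN
  M_B = -w₀L²/20 = -7·8²/20 = -112/5 kN·m
Load 2 — applied couple M₀=3 kN·m at a=8/3 m (b=L-a=16/3):
  R_A = 6M₀ab/L³ = 6·3·(8/3)·(16/3)/8³ = 1/2 kN
  M_A = M₀b(2a-b)/L² = 3·(16/3)·(2·(8/3)-(16/3))/8² = 0 kN·m
  R_B = -6M₀ab/L³ = -6·3·(8/3)·(16/3)/8³ = -1/2 kN
  M_B = M₀a(2b-a)/L² = 3·(8/3)·(2·(16/3)-(8/3))/8² = 1 kN·m
Load 3 — point force P=14 kN at a=16/3 m (b=L-a=8/3):
  R_A = Pb²(3a+b)/L³ = 14·(8/3)²·(3·(16/3)+(8/3))/8³ = 98/27 kN
  M_A = Pab²/L² = 14·(16/3)·(8/3)²/8² = 224/27 kN·m
  R_B = Pa²(a+3b)/L³ = 14·(16/3)²·((16/3)+3·(8/3))/8³ = 280/27 kN
  M_B = -Pa²b/L² = -14·(16/3)²·(8/3)/8² = -448/27 kN·m
Load 4 — uniform load w=-2 kN/m over full span:
  R_A = wL/2 = (-2)·8/2 = -8 kN
  M_A = wL²/12 = (-2)·8²/12 = -32/3 kN·m
  R_B = wL/2 = (-2)·8/2 = -8 kN
  M_B = -wL²/12 = -(-2)·8²/12 = 32/3 kN·m
Superposition: R_A = 1223/270 kN, M_A = 1696/135 kN·m, R_B = 5797/270 kN, M_B = -3689/135 kN·m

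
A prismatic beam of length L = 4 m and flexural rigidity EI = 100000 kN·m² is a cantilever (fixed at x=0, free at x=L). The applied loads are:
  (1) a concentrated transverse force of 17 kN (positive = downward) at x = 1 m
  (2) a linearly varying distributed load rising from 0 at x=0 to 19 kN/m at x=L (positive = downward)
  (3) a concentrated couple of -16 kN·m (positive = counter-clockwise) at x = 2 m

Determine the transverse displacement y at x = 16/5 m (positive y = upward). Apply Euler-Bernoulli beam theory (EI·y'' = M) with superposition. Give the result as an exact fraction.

Load 1 — point force P=17 kN at a=1 m (b=L-a=3):
  y_1 = -Pa²(3x-a)/(6EI)  [x>a] = -17·1²·(3·(16/5)-1)/(6·100000) = -731/3000000 m
Load 2 — triangular load w₀=19 kN/m (0→w₀ over full span):
  y_2 = (w₀Lx³/12-w₀L²x²/6-w₀x⁵/(120L))/EI = (19·4·(16/5)³/12-19·4²·(16/5)²/6-19·(16/5)⁵/(120·4))/100000 = -475456/146484375 m
Load 3 — applied couple M₀=-16 kN·m at a=2 m (b=L-a=2):
  y_3 = M₀a(2x-a)/(2EI)  [x>a] = (-16)·2·(2·(16/5)-2)/(2·100000) = -11/15625 m
Superposition: y = Σ y_i = -39313559/9375000000 m ≈ -0.004193 m

y(16/5) = -39313559/9375000000 m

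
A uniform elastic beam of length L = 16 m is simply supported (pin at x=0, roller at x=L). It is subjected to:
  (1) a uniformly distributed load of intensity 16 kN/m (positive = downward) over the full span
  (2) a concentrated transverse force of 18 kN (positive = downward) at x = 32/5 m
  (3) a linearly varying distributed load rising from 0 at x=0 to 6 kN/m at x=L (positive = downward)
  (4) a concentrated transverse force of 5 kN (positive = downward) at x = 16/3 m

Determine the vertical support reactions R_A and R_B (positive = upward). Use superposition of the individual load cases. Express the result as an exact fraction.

Load 1 — uniform load w=16 kN/m over full span:
  R_A = wL/2 = 16·16/2 = 128 kN
  R_B = wL/2 = 16·16/2 = 128 kN
Load 2 — point force P=18 kN at a=32/5 m (b=L-a=48/5):
  R_A = Pb/L = 18·(48/5)/16 = 54/5 kN
  R_B = Pa/L = 18·(32/5)/16 = 36/5 kN
Load 3 — triangular load w₀=6 kN/m (0→w₀ over full span):
  R_A = w₀L/6 = 6·16/6 = 16 kN
  R_B = w₀L/3 = 6·16/3 = 32 kN
Load 4 — point force P=5 kN at a=16/3 m (b=L-a=32/3):
  R_A = Pb/L = 5·(32/3)/16 = 10/3 kN
  R_B = Pa/L = 5·(16/3)/16 = 5/3 kN
Superposition: R_A = 2372/15 kN, R_B = 2533/15 kN

R_A = 2372/15 kN, R_B = 2533/15 kN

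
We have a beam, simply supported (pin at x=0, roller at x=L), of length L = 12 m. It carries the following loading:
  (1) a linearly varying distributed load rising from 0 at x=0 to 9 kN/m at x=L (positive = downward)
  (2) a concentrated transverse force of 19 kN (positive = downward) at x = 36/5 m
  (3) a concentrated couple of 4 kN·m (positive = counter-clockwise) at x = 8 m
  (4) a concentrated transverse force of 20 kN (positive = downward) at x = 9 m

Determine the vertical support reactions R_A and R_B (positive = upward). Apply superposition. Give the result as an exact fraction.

R_A = 464/15 kN, R_B = 931/15 kN

Load 1 — triangular load w₀=9 kN/m (0→w₀ over full span):
  R_A = w₀L/6 = 9·12/6 = 18 kN
  R_B = w₀L/3 = 9·12/3 = 36 kN
Load 2 — point force P=19 kN at a=36/5 m (b=L-a=24/5):
  R_A = Pb/L = 19·(24/5)/12 = 38/5 kN
  R_B = Pa/L = 19·(36/5)/12 = 57/5 kN
Load 3 — applied couple M₀=4 kN·m at a=8 m (b=L-a=4):
  R_A = M₀/L = 4/12 = 1/3 kN
  R_B = -M₀/L = -4/12 = -1/3 kN
Load 4 — point force P=20 kN at a=9 m (b=L-a=3):
  R_A = Pb/L = 20·3/12 = 5 kN
  R_B = Pa/L = 20·9/12 = 15 kN
Superposition: R_A = 464/15 kN, R_B = 931/15 kN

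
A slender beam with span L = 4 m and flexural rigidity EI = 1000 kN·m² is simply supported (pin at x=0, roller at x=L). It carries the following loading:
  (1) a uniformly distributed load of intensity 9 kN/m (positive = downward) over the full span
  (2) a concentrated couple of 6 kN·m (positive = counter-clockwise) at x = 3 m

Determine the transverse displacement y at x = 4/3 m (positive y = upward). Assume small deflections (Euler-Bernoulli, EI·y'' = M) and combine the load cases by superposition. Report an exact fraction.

y(4/3) = -161/5400 m

Load 1 — uniform load w=9 kN/m over full span:
  y_1 = -wx(L³-2Lx²+x³)/(24EI) = -9·(4/3)·(4³-2·4·(4/3)²+(4/3)³)/(24·1000) = -88/3375 m
Load 2 — applied couple M₀=6 kN·m at a=3 m (b=L-a=1):
  y_2 = (M₀x³/(6L)+C₁x)/EI  [x≤a] with C₁=M₀(3b²-L²)/(6L)=-13/4 = (6·(4/3)³/(6·4)+(-13/4)·(4/3))/1000 = -101/27000 m
Superposition: y = Σ y_i = -161/5400 m ≈ -0.029815 m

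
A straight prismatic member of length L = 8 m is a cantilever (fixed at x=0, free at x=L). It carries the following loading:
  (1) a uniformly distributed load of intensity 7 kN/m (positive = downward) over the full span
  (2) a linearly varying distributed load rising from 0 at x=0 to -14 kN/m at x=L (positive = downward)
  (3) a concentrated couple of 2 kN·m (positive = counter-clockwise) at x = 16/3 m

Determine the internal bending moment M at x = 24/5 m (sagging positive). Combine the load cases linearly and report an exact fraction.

Load 1 — uniform load w=7 kN/m over full span:
  M_1 = -w(L-x)²/2 = -7·(8-(24/5))²/2 = -896/25 kN·m
Load 2 — triangular load w₀=-14 kN/m (0→w₀ over full span):
  M_2 = w₀Lx/2 - w₀L²/3 - w₀x³/(6L) = (-14)·8·(24/5)/2 - (-14)·8²/3 - (-14)·(24/5)³/(6·8) = 23296/375 kN·m
Load 3 — applied couple M₀=2 kN·m at a=16/3 m (b=L-a=8/3):
  M_3 = M₀  [x≤a] = 2 = 2 kN·m
Superposition: M = Σ M_i = 10606/375 kN·m ≈ 28.282667 kN·m

M(24/5) = 10606/375 kN·m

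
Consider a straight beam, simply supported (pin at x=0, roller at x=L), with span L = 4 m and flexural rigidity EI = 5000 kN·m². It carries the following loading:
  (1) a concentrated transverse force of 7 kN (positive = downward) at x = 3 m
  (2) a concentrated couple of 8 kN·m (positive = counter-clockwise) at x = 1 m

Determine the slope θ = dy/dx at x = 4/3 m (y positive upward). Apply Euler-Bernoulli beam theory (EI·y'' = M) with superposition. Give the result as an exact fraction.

θ(4/3) = -1/120000 rad

Load 1 — point force P=7 kN at a=3 m (b=L-a=1):
  θ_1 = -Pb(L²-b²-3x²)/(6LEI)  [x≤a] = -7·1·(4²-1²-3·(4/3)²)/(6·4·5000) = -203/360000 rad
Load 2 — applied couple M₀=8 kN·m at a=1 m (b=L-a=3):
  θ_2 = (M₀x²/(2L)-M₀(x-a)+C₁)/EI  [x>a] with C₁=M₀(3b²-L²)/(6L)=11/3 = (8·(4/3)²/(2·4)-8·((4/3)-1)+(11/3))/5000 = 1/1800 rad
Superposition: θ = Σ θ_i = -1/120000 rad ≈ -0.000008 rad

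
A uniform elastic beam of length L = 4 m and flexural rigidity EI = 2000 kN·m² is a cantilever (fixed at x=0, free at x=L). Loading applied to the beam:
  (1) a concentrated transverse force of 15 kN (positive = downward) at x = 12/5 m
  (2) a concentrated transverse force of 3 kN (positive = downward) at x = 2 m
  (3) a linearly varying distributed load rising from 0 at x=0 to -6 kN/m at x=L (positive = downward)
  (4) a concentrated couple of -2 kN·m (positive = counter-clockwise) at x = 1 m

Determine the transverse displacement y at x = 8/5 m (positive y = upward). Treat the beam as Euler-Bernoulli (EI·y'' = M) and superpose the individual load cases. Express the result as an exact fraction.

y(8/5) = -168327/31250000 m

Load 1 — point force P=15 kN at a=12/5 m (b=L-a=8/5):
  y_1 = -Px²(3a-x)/(6EI)  [x≤a] = -15·(8/5)²·(3·(12/5)-(8/5))/(6·2000) = -56/3125 m
Load 2 — point force P=3 kN at a=2 m (b=L-a=2):
  y_2 = -Px²(3a-x)/(6EI)  [x≤a] = -3·(8/5)²·(3·2-(8/5))/(6·2000) = -44/15625 m
Load 3 — triangular load w₀=-6 kN/m (0→w₀ over full span):
  y_3 = (w₀Lx³/12-w₀L²x²/6-w₀x⁵/(120L))/EI = ((-6)·4·(8/5)³/12-(-6)·4²·(8/5)²/6-(-6)·(8/5)⁵/(120·4))/2000 = 32128/1953125 m
Load 4 — applied couple M₀=-2 kN·m at a=1 m (b=L-a=3):
  y_4 = M₀a(2x-a)/(2EI)  [x>a] = (-2)·1·(2·(8/5)-1)/(2·2000) = -11/10000 m
Superposition: y = Σ y_i = -168327/31250000 m ≈ -0.005386 m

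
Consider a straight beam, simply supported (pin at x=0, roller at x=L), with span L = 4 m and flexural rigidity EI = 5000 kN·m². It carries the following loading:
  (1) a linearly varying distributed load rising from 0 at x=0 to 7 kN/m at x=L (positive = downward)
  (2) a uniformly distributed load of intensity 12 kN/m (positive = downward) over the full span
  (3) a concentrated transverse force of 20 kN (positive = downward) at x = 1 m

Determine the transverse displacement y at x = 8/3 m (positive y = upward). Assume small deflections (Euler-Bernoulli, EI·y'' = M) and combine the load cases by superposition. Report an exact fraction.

y(8/3) = -4367/364500 m

Load 1 — triangular load w₀=7 kN/m (0→w₀ over full span):
  y_1 = -w₀x(7L⁴-10L²x²+3x⁴)/(360LEI) = -7·(8/3)·(7·4⁴-10·4²·(8/3)²+3·(8/3)⁴)/(360·4·5000) = -952/455625 m
Load 2 — uniform load w=12 kN/m over full span:
  y_2 = -wx(L³-2Lx²+x³)/(24EI) = -12·(8/3)·(4³-2·4·(8/3)²+(8/3)³)/(24·5000) = -352/50625 m
Load 3 — point force P=20 kN at a=1 m (b=L-a=3):
  y_3 = -Pa(L-x)(2Lx-a²-x²)/(6LEI)  [x>a] = -20·1·(4-(8/3))·(2·4·(8/3)-1²-(8/3)²)/(6·4·5000) = -119/40500 m
Superposition: y = Σ y_i = -4367/364500 m ≈ -0.011981 m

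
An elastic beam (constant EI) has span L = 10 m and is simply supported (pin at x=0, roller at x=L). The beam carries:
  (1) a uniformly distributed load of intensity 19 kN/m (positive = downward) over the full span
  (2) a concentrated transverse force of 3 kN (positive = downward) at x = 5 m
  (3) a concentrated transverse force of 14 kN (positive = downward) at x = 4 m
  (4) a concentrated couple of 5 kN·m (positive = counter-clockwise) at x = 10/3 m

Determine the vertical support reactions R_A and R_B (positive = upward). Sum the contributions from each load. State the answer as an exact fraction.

R_A = 527/5 kN, R_B = 508/5 kN

Load 1 — uniform load w=19 kN/m over full span:
  R_A = wL/2 = 19·10/2 = 95 kN
  R_B = wL/2 = 19·10/2 = 95 kN
Load 2 — point force P=3 kN at a=5 m (b=L-a=5):
  R_A = Pb/L = 3·5/10 = 3/2 kN
  R_B = Pa/L = 3·5/10 = 3/2 kN
Load 3 — point force P=14 kN at a=4 m (b=L-a=6):
  R_A = Pb/L = 14·6/10 = 42/5 kN
  R_B = Pa/L = 14·4/10 = 28/5 kN
Load 4 — applied couple M₀=5 kN·m at a=10/3 m (b=L-a=20/3):
  R_A = M₀/L = 5/10 = 1/2 kN
  R_B = -M₀/L = -5/10 = -1/2 kN
Superposition: R_A = 527/5 kN, R_B = 508/5 kN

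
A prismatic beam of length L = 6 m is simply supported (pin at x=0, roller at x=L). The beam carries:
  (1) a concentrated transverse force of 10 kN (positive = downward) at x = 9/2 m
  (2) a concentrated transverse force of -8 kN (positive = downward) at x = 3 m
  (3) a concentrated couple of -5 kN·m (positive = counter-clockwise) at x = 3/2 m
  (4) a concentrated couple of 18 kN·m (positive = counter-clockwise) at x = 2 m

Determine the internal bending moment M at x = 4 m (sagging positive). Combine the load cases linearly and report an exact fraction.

M(4) = -7/3 kN·m

Load 1 — point force P=10 kN at a=9/2 m (b=L-a=3/2):
  M_1 = Pbx/L  [x≤a] = 10·(3/2)·4/6 = 10 kN·m
Load 2 — point force P=-8 kN at a=3 m (b=L-a=3):
  M_2 = Pa(L-x)/L  [x>a] = (-8)·3·(6-4)/6 = -8 kN·m
Load 3 — applied couple M₀=-5 kN·m at a=3/2 m (b=L-a=9/2):
  M_3 = M₀x/L - M₀  [x>a] = (-5)·4/6 - (-5) = 5/3 kN·m
Load 4 — applied couple M₀=18 kN·m at a=2 m (b=L-a=4):
  M_4 = M₀x/L - M₀  [x>a] = 18·4/6 - 18 = -6 kN·m
Superposition: M = Σ M_i = -7/3 kN·m ≈ -2.333333 kN·m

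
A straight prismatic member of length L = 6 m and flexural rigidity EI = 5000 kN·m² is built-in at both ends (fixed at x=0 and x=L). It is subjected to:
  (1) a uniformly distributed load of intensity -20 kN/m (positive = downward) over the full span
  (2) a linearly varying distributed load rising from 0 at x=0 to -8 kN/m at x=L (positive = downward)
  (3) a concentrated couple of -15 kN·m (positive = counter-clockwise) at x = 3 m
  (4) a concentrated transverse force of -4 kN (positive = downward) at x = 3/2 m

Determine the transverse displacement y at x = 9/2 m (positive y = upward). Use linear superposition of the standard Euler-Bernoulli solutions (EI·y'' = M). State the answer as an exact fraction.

Load 1 — uniform load w=-20 kN/m over full span:
  y_1 = -wx²(L-x)²/(24EI) = -(-20)·(9/2)²·(6-(9/2))²/(24·5000) = 243/32000 m
Load 2 — triangular load w₀=-8 kN/m (0→w₀ over full span):
  y_2 = -w₀x²(L-x)²(x+2L)/(120LEI) = -(-8)·(9/2)²·(6-(9/2))²·((9/2)+2·6)/(120·6·5000) = 2673/1600000 m
Load 3 — applied couple M₀=-15 kN·m at a=3 m (b=L-a=3):
  y_3 = (R_Ax³/6 - M_Ax²/2 - M₀(x-a)²/2)/EI  [x>a] with R_A=-15/4, M_A=-15/4 = ((-15/4)·(9/2)³/6 - (-15/4)·(9/2)²/2 - (-15)·((9/2)-3)²/2)/5000 = -27/64000 m
Load 4 — point force P=-4 kN at a=3/2 m (b=L-a=9/2):
  y_4 = -Pa²(L-x)²(3bL-(3b+a)(L-x))/(6L³EI)  [x>a] = -(-4)·(3/2)²·(6-(9/2))²·(3·(9/2)·6-(3·(9/2)+(3/2))·(6-(9/2)))/(6·6³·5000) = 117/640000 m
Superposition: y = Σ y_i = 28881/3200000 m ≈ 0.009025 m

y(9/2) = 28881/3200000 m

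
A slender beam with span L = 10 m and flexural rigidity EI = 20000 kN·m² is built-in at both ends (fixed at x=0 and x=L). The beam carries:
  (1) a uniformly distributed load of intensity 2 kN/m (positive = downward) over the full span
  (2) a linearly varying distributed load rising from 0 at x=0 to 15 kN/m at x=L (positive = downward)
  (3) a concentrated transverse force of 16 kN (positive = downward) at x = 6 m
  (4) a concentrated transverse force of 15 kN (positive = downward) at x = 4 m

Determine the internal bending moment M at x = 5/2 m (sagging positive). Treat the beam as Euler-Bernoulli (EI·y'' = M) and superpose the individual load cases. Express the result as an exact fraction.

M(5/2) = 14033/2400 kN·m

Load 1 — uniform load w=2 kN/m over full span:
  M_1 = wLx/2 - wL²/12 - wx²/2 = 2·10·(5/2)/2 - 2·10²/12 - 2·(5/2)²/2 = 25/12 kN·m
Load 2 — triangular load w₀=15 kN/m (0→w₀ over full span):
  M_2 = 3w₀Lx/20 - w₀L²/30 - w₀x³/(6L) = 3·15·10·(5/2)/20 - 15·10²/30 - 15·(5/2)³/(6·10) = 75/32 kN·m
Load 3 — point force P=16 kN at a=6 m (b=L-a=4):
  M_3 = Pb²(3a+b)x/L³ - Pab²/L²  [x≤a] = 16·4²·(3·6+4)·(5/2)/10³ - 16·6·4²/10² = -32/25 kN·m
Load 4 — point force P=15 kN at a=4 m (b=L-a=6):
  M_4 = Pb²(3a+b)x/L³ - Pab²/L²  [x≤a] = 15·6²·(3·4+6)·(5/2)/10³ - 15·4·6²/10² = 27/10 kN·m
Superposition: M = Σ M_i = 14033/2400 kN·m ≈ 5.847083 kN·m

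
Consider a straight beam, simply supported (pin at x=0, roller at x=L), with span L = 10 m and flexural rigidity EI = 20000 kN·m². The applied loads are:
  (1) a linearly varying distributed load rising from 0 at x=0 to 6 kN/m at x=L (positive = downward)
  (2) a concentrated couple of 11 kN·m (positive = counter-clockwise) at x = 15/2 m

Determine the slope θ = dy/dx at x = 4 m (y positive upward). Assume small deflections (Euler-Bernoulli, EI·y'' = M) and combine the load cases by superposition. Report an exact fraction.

Load 1 — triangular load w₀=6 kN/m (0→w₀ over full span):
  θ_1 = -w₀(7L⁴-30L²x²+15x⁴)/(360LEI) = -6·(7·10⁴-30·10²·4²+15·4⁴)/(360·10·20000) = -323/150000 rad
Load 2 — applied couple M₀=11 kN·m at a=15/2 m (b=L-a=5/2):
  θ_2 = (M₀x²/(2L)+C₁)/EI  [x≤a] with C₁=M₀(3b²-L²)/(6L)=-715/48 = (11·4²/(2·10)+(-715/48))/20000 = -1463/4800000 rad
Superposition: θ = Σ θ_i = -3933/1600000 rad ≈ -0.002458 rad

θ(4) = -3933/1600000 rad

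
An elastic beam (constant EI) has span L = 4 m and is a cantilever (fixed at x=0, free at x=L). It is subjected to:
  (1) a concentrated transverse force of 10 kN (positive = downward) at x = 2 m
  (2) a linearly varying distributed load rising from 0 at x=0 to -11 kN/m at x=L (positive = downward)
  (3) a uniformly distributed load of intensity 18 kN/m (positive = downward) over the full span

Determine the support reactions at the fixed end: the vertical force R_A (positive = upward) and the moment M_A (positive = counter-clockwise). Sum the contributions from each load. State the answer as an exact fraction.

Load 1 — point force P=10 kN at a=2 m (b=L-a=2):
  R_A = P = 10 kN
  M_A = Pa = 10·2 = 20 kN·m
Load 2 — triangular load w₀=-11 kN/m (0→w₀ over full span):
  R_A = w₀L/2 = (-11)·4/2 = -22 kN
  M_A = w₀L²/3 = (-11)·4²/3 = -176/3 kN·m
Load 3 — uniform load w=18 kN/m over full span:
  R_A = wL = 18·4 = 72 kN
  M_A = wL²/2 = 18·4²/2 = 144 kN·m
Superposition: R_A = 60 kN, M_A = 316/3 kN·m

R_A = 60 kN, M_A = 316/3 kN·m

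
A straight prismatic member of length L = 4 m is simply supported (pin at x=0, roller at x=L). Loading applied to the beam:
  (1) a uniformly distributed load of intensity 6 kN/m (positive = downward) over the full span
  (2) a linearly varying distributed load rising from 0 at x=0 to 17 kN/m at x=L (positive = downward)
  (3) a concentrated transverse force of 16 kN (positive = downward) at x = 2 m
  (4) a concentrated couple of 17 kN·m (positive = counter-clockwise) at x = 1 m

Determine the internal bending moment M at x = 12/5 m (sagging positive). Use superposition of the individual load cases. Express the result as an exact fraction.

M(12/5) = 4366/125 kN·m

Load 1 — uniform load w=6 kN/m over full span:
  M_1 = wx(L-x)/2 = 6·(12/5)·(4-(12/5))/2 = 288/25 kN·m
Load 2 — triangular load w₀=17 kN/m (0→w₀ over full span):
  M_2 = w₀Lx/6 - w₀x³/(6L) = 17·4·(12/5)/6 - 17·(12/5)³/(6·4) = 2176/125 kN·m
Load 3 — point force P=16 kN at a=2 m (b=L-a=2):
  M_3 = Pa(L-x)/L  [x>a] = 16·2·(4-(12/5))/4 = 64/5 kN·m
Load 4 — applied couple M₀=17 kN·m at a=1 m (b=L-a=3):
  M_4 = M₀x/L - M₀  [x>a] = 17·(12/5)/4 - 17 = -34/5 kN·m
Superposition: M = Σ M_i = 4366/125 kN·m ≈ 34.928000 kN·m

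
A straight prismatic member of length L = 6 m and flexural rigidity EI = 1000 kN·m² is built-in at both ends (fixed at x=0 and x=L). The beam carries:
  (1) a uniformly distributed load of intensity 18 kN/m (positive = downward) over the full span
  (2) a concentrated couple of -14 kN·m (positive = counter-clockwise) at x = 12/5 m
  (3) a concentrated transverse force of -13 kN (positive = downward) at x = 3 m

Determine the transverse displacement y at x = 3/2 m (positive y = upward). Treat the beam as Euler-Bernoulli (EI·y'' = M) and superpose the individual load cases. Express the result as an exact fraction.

y(3/2) = -1719/64000 m

Load 1 — uniform load w=18 kN/m over full span:
  y_1 = -wx²(L-x)²/(24EI) = -18·(3/2)²·(6-(3/2))²/(24·1000) = -2187/64000 m
Load 2 — applied couple M₀=-14 kN·m at a=12/5 m (b=L-a=18/5):
  y_2 = (R_Ax³/6 - M_Ax²/2)/EI  [x≤a] with R_A=-84/25, M_A=-42/25 = ((-84/25)·(3/2)³/6 - (-42/25)·(3/2)²/2)/1000 = 0 m
Load 3 — point force P=-13 kN at a=3 m (b=L-a=3):
  y_3 = -Pb²x²(3aL-(3a+b)x)/(6L³EI)  [x≤a] = -(-13)·3²·(3/2)²·(3·3·6-(3·3+3)·(3/2))/(6·6³·1000) = 117/16000 m
Superposition: y = Σ y_i = -1719/64000 m ≈ -0.026859 m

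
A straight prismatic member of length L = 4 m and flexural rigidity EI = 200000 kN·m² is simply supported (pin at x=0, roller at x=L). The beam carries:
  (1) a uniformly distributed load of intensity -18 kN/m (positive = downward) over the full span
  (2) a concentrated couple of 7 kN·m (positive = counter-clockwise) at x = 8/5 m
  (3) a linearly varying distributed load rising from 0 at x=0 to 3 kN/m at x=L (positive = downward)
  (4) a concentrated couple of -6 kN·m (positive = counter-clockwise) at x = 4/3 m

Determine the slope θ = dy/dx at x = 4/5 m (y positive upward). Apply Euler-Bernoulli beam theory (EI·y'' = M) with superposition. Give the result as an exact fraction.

θ(4/5) = 31903/187500000 rad

Load 1 — uniform load w=-18 kN/m over full span:
  θ_1 = -w(L³-6Lx²+4x³)/(24EI) = -(-18)·(4³-6·4·(4/5)²+4·(4/5)³)/(24·200000) = 297/1562500 rad
Load 2 — applied couple M₀=7 kN·m at a=8/5 m (b=L-a=12/5):
  θ_2 = (M₀x²/(2L)+C₁)/EI  [x≤a] with C₁=M₀(3b²-L²)/(6L)=28/75 = (7·(4/5)²/(2·4)+(28/75))/200000 = 7/1500000 rad
Load 3 — triangular load w₀=3 kN/m (0→w₀ over full span):
  θ_3 = -w₀(7L⁴-30L²x²+15x⁴)/(360LEI) = -3·(7·4⁴-30·4²·(4/5)²+15·(4/5)⁴)/(360·4·200000) = -91/5859375 rad
Load 4 — applied couple M₀=-6 kN·m at a=4/3 m (b=L-a=8/3):
  θ_4 = (M₀x²/(2L)+C₁)/EI  [x≤a] with C₁=M₀(3b²-L²)/(6L)=-4/3 = ((-6)·(4/5)²/(2·4)+(-4/3))/200000 = -17/1875000 rad
Superposition: θ = Σ θ_i = 31903/187500000 rad ≈ 0.000170 rad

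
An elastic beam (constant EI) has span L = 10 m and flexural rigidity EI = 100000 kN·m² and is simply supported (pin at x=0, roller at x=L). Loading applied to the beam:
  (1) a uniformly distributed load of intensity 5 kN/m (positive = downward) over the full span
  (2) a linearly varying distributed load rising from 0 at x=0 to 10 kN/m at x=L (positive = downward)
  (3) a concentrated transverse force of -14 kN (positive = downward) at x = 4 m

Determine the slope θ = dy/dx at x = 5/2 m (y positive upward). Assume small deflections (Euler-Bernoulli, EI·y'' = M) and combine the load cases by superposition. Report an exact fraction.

Load 1 — uniform load w=5 kN/m over full span:
  θ_1 = -w(L³-6Lx²+4x³)/(24EI) = -5·(10³-6·10·(5/2)²+4·(5/2)³)/(24·100000) = -11/7680 rad
Load 2 — triangular load w₀=10 kN/m (0→w₀ over full span):
  θ_2 = -w₀(7L⁴-30L²x²+15x⁴)/(360LEI) = -10·(7·10⁴-30·10²·(5/2)²+15·(5/2)⁴)/(360·10·100000) = -1327/921600 rad
Load 3 — point force P=-14 kN at a=4 m (b=L-a=6):
  θ_3 = -Pb(L²-b²-3x²)/(6LEI)  [x≤a] = -(-14)·6·(10²-6²-3·(5/2)²)/(6·10·100000) = 1267/2000000 rad
Superposition: θ = Σ θ_i = -1289479/576000000 rad ≈ -0.002239 rad

θ(5/2) = -1289479/576000000 rad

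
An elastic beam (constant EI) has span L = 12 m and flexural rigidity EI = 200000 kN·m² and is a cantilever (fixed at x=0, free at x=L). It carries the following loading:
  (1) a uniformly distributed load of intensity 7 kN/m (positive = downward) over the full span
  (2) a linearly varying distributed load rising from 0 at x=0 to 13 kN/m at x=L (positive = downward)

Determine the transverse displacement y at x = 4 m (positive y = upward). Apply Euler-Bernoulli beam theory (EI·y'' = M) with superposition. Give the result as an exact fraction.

Load 1 — uniform load w=7 kN/m over full span:
  y_1 = -wx²(x²-4Lx+6L²)/(24EI) = -7·4²·(4²-4·12·4+6·12²)/(24·200000) = -301/18750 m
Load 2 — triangular load w₀=13 kN/m (0→w₀ over full span):
  y_2 = (w₀Lx³/12-w₀L²x²/6-w₀x⁵/(120L))/EI = (13·12·4³/12-13·12²·4²/6-13·4⁵/(120·12))/200000 = -5863/281250 m
Superposition: y = Σ y_i = -5189/140625 m ≈ -0.036900 m

y(4) = -5189/140625 m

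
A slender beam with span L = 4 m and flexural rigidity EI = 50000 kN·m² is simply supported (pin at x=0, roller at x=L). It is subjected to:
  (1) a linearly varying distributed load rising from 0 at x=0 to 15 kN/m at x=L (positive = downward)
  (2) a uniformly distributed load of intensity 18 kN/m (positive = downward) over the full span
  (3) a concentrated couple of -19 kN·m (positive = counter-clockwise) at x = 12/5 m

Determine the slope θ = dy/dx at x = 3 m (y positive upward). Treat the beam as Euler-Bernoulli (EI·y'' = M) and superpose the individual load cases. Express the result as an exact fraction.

Load 1 — triangular load w₀=15 kN/m (0→w₀ over full span):
  θ_1 = -w₀(7L⁴-30L²x²+15x⁴)/(360LEI) = -15·(7·4⁴-30·4²·3²+15·3⁴)/(360·4·50000) = 1313/4800000 rad
Load 2 — uniform load w=18 kN/m over full span:
  θ_2 = -w(L³-6Lx²+4x³)/(24EI) = -18·(4³-6·4·3²+4·3³)/(24·50000) = 33/50000 rad
Load 3 — applied couple M₀=-19 kN·m at a=12/5 m (b=L-a=8/5):
  θ_3 = (M₀x²/(2L)-M₀(x-a)+C₁)/EI  [x>a] with C₁=M₀(3b²-L²)/(6L)=494/75 = ((-19)·3²/(2·4)-(-19)·(3-(12/5))+(494/75))/50000 = -2033/30000000 rad
Superposition: θ = Σ θ_i = 34631/40000000 rad ≈ 0.000866 rad

θ(3) = 34631/40000000 rad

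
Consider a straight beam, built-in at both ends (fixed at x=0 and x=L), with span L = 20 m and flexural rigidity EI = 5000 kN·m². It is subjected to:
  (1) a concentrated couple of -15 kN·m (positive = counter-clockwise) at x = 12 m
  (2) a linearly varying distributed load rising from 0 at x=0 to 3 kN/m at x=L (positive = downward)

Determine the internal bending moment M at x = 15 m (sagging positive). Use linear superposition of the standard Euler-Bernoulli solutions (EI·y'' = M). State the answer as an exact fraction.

Load 1 — applied couple M₀=-15 kN·m at a=12 m (b=L-a=8):
  M_1 = R_Ax - M_A - M₀  [x>a] with R_A=-27/25, M_A=-24/5 = (-27/25)·15 - (-24/5) - (-15) = 18/5 kN·m
Load 2 — triangular load w₀=3 kN/m (0→w₀ over full span):
  M_2 = 3w₀Lx/20 - w₀L²/30 - w₀x³/(6L) = 3·3·20·15/20 - 3·20²/30 - 3·15³/(6·20) = 85/8 kN·m
Superposition: M = Σ M_i = 569/40 kN·m ≈ 14.225000 kN·m

M(15) = 569/40 kN·m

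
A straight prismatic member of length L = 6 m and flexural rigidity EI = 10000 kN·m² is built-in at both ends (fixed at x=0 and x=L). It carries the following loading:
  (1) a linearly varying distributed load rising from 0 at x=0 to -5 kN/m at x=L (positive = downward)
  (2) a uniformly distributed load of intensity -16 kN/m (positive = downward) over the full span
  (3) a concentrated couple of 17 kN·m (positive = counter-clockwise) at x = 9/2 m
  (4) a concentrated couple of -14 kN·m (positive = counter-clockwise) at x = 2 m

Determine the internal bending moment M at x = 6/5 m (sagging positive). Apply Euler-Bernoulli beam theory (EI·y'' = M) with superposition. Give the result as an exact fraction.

M(6/5) = -2953/1200 kN·m

Load 1 — triangular load w₀=-5 kN/m (0→w₀ over full span):
  M_1 = 3w₀Lx/20 - w₀L²/30 - w₀x³/(6L) = 3·(-5)·6·(6/5)/20 - (-5)·6²/30 - (-5)·(6/5)³/(6·6) = 21/25 kN·m
Load 2 — uniform load w=-16 kN/m over full span:
  M_2 = wLx/2 - wL²/12 - wx²/2 = (-16)·6·(6/5)/2 - (-16)·6²/12 - (-16)·(6/5)²/2 = 48/25 kN·m
Load 3 — applied couple M₀=17 kN·m at a=9/2 m (b=L-a=3/2):
  M_3 = R_Ax - M_A  [x≤a] with R_A=51/16, M_A=85/16 = (51/16)·(6/5) - (85/16) = -119/80 kN·m
Load 4 — applied couple M₀=-14 kN·m at a=2 m (b=L-a=4):
  M_4 = R_Ax - M_A  [x≤a] with R_A=-28/9, M_A=0 = (-28/9)·(6/5) - 0 = -56/15 kN·m
Superposition: M = Σ M_i = -2953/1200 kN·m ≈ -2.460833 kN·m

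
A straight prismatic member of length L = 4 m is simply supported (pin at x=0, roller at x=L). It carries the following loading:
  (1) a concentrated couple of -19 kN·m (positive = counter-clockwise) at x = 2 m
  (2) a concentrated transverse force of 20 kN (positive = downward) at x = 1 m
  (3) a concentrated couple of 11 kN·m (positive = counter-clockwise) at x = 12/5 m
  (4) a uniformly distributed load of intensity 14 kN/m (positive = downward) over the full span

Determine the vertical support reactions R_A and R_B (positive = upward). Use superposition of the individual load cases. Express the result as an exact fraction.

Load 1 — applied couple M₀=-19 kN·m at a=2 m (b=L-a=2):
  R_A = M₀/L = (-19)/4 = -19/4 kN
  R_B = -M₀/L = -(-19)/4 = 19/4 kN
Load 2 — point force P=20 kN at a=1 m (b=L-a=3):
  R_A = Pb/L = 20·3/4 = 15 kN
  R_B = Pa/L = 20·1/4 = 5 kN
Load 3 — applied couple M₀=11 kN·m at a=12/5 m (b=L-a=8/5):
  R_A = M₀/L = 11/4 kN
  R_B = -M₀/L = -11/4 kN
Load 4 — uniform load w=14 kN/m over full span:
  R_A = wL/2 = 14·4/2 = 28 kN
  R_B = wL/2 = 14·4/2 = 28 kN
Superposition: R_A = 41 kN, R_B = 35 kN

R_A = 41 kN, R_B = 35 kN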